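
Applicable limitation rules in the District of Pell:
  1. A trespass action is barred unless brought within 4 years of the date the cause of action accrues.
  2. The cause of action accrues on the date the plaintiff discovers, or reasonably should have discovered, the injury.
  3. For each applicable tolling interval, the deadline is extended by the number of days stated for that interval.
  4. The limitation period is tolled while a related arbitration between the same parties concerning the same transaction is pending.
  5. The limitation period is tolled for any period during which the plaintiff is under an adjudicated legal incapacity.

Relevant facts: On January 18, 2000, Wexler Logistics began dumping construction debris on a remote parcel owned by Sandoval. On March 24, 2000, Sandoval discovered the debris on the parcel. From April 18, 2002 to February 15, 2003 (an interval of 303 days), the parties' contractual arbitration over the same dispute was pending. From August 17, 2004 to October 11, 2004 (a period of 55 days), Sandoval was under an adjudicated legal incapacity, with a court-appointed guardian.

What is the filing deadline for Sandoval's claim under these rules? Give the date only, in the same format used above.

March 17, 2005

Accrual is tied to discovery, so the period began on March 24, 2000 rather than on January 18, 2000 when the act occurred.
4 years from March 24, 2000 is March 24, 2004.
Because the pending related arbitration ran from April 18, 2002 to February 15, 2003, the deadline is extended by 303 days to January 21, 2005.
The plaintiff's legal incapacity from August 17, 2004 to October 11, 2004 tolled the period for 55 days, extending the deadline to March 17, 2005.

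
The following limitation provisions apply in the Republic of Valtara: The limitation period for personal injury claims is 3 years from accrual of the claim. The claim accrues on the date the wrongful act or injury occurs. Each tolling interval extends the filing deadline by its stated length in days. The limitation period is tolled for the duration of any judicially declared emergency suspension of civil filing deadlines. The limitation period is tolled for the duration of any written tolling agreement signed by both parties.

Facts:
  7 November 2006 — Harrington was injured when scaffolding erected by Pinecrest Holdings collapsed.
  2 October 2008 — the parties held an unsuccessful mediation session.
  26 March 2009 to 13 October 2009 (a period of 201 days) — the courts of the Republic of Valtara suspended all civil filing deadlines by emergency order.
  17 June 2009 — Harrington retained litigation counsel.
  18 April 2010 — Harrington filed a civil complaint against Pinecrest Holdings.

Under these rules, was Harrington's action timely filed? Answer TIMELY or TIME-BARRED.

The limitation period began to run on 7 November 2006.
3 years from 7 November 2006 is 7 November 2009.
The emergency suspension of filing deadlines from 26 March 2009 to 13 October 2009 tolled the period for 201 days, extending the deadline to 27 May 2010.
Nothing else in the chronology tolls or restarts the period.
Harrington filed on 18 April 2010, before the 27 May 2010 deadline, so the action is timely.

TIMELY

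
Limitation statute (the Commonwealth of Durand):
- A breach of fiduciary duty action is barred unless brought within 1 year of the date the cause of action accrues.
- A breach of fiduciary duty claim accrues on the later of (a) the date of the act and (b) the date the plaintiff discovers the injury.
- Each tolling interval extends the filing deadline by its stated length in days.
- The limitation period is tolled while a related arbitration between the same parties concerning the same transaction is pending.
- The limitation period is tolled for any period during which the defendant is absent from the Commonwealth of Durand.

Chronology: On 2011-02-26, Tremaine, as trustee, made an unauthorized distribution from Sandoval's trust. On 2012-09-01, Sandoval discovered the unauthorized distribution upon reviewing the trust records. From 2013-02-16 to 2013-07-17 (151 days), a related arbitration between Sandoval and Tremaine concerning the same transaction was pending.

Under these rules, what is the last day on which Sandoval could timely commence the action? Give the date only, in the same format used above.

2014-01-30

Taking the later of the act (2011-02-26) and discovery (2012-09-01), the claim accrued on 2012-09-01.
Adding the 1 year base period to 2012-09-01 gives a deadline of 2013-09-01, before any tolling.
The pending related arbitration from 2013-02-16 to 2013-07-17 tolled the period for 151 days, extending the deadline to 2014-01-30.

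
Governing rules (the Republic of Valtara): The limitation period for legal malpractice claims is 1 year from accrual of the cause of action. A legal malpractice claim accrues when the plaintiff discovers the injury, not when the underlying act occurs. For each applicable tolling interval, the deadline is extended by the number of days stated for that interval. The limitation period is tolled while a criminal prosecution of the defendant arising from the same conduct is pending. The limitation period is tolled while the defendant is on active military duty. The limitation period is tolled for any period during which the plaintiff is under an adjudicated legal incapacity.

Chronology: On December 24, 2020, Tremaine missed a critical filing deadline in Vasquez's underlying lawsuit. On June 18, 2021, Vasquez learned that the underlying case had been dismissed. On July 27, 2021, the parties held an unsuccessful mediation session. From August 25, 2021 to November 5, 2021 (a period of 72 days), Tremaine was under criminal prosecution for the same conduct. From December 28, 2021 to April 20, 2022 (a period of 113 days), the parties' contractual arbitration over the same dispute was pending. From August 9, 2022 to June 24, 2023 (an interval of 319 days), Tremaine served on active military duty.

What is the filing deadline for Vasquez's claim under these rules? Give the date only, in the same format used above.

The claim did not accrue until Vasquez discovered the injury on June 18, 2021; the December 24, 2020 act date does not start the clock under the stated rule.
Adding the 1 year base period to June 18, 2021 gives a deadline of June 18, 2022, before any tolling.
The period was tolled for 72 days by the pending criminal prosecution (August 25, 2021 to November 5, 2021), pushing the deadline to August 29, 2022.
The period was tolled for 319 days by the defendant's active military service (August 9, 2022 to June 24, 2023), pushing the deadline to July 14, 2023.
No stated provision tolls the period for a pending arbitration, so the interval from December 28, 2021 to April 20, 2022 has no effect on the deadline.
Nothing else in the chronology tolls or restarts the period.

July 14, 2023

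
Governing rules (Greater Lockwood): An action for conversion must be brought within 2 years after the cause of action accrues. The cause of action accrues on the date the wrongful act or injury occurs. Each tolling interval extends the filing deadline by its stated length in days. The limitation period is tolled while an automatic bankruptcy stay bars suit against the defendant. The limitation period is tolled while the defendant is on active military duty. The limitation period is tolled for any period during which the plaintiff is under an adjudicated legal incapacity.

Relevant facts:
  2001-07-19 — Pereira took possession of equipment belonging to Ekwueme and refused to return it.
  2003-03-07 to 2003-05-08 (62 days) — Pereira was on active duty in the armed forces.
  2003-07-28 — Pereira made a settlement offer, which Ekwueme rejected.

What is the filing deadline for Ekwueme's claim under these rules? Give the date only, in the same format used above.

The limitation period began to run on 2001-07-19.
Adding the 2 years base period to 2001-07-19 gives a deadline of 2003-07-19, before any tolling.
The defendant's active military service from 2003-03-07 to 2003-05-08 tolled the period for 62 days, extending the deadline to 2003-09-19.
The other events in the timeline have no effect on the limitation period under the stated rules.

2003-09-19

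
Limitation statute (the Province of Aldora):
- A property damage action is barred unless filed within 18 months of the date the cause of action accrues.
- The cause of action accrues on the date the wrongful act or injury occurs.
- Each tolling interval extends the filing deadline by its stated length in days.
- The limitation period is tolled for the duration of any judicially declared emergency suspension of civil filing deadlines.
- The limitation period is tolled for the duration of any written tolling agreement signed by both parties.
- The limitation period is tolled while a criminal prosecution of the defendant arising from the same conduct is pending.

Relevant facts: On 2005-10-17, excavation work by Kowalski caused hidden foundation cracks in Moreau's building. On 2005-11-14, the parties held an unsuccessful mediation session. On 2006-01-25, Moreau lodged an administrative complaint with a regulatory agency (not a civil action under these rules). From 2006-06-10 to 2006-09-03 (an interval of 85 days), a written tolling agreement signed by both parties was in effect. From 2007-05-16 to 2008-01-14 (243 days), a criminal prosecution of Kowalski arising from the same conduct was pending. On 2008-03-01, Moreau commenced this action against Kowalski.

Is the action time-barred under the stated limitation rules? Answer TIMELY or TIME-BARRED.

TIMELY

The limitation period began to run on 2005-10-17.
Adding the 18 months base period to 2005-10-17 gives a deadline of 2007-04-17, before any tolling.
Because the written tolling agreement ran from 2006-06-10 to 2006-09-03, the deadline is extended by 85 days to 2007-07-11.
The pending criminal prosecution from 2007-05-16 to 2008-01-14 tolled the period for 243 days, extending the deadline to 2008-03-10.
Nothing else in the chronology tolls or restarts the period.
Moreau filed on 2008-03-01, before the 2008-03-10 deadline, so the action is timely.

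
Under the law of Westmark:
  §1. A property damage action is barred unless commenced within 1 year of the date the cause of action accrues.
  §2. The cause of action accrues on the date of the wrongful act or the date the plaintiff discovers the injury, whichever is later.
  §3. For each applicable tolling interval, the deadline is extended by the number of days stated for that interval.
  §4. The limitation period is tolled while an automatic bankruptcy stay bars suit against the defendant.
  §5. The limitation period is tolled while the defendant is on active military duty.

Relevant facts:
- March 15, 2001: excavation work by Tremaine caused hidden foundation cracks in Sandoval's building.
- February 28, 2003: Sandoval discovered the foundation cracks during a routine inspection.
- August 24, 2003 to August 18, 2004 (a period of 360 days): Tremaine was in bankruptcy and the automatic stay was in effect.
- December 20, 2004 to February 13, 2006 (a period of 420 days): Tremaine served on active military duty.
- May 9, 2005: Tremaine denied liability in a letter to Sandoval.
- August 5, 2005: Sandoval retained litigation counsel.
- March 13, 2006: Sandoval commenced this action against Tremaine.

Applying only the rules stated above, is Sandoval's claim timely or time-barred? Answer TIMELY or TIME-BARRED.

Because discovery on February 28, 2003 post-dates the March 15, 2001 act, accrual under the later-of rule falls on February 28, 2003.
The untolled deadline — 1 year after February 28, 2003 — is February 28, 2004.
The automatic bankruptcy stay from August 24, 2003 to August 18, 2004 tolled the period for 360 days, extending the deadline to February 22, 2005.
Because the defendant's active military service ran from December 20, 2004 to February 13, 2006, the deadline is extended by 420 days to April 18, 2006.
None of the other events listed affects the running of the period under the stated rules.
Sandoval filed on March 13, 2006, before the April 18, 2006 deadline, so the action is timely.

TIMELY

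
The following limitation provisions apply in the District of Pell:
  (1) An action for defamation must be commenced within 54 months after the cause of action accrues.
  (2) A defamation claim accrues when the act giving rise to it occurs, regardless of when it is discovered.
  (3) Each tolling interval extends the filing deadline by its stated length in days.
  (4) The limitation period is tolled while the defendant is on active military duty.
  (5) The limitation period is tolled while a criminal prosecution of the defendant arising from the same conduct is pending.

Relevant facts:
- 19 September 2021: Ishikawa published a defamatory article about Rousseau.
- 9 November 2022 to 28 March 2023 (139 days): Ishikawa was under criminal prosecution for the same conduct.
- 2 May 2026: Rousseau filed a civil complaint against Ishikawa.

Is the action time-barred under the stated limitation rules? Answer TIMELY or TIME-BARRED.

The limitation period began to run on 19 September 2021.
Adding the 54 months base period to 19 September 2021 gives a deadline of 19 March 2026, before any tolling.
The period was tolled for 139 days by the pending criminal prosecution (9 November 2022 to 28 March 2023), pushing the deadline to 5 August 2026.
The 2 May 2026 filing precedes the 5 August 2026 deadline; the claim is timely.

TIMELY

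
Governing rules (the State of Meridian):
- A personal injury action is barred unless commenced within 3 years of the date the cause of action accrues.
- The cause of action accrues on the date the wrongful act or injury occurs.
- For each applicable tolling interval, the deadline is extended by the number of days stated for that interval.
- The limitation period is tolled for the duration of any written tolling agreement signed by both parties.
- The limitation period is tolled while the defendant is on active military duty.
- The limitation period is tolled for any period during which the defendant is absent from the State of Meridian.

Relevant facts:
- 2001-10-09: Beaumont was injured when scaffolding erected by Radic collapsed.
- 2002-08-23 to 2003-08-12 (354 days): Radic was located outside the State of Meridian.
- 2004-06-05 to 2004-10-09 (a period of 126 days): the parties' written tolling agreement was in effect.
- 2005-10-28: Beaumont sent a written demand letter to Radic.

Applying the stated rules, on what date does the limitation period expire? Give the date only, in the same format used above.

2006-02-01

The cause of action accrued on 2001-10-09, the date of the act.
The untolled deadline — 3 years after 2001-10-09 — is 2004-10-09.
Because the defendant's absence from the jurisdiction ran from 2002-08-23 to 2003-08-12, the deadline is extended by 354 days to 2005-09-28.
The period was tolled for 126 days by the written tolling agreement (2004-06-05 to 2004-10-09), pushing the deadline to 2006-02-01.
None of the other events listed affects the running of the period under the stated rules.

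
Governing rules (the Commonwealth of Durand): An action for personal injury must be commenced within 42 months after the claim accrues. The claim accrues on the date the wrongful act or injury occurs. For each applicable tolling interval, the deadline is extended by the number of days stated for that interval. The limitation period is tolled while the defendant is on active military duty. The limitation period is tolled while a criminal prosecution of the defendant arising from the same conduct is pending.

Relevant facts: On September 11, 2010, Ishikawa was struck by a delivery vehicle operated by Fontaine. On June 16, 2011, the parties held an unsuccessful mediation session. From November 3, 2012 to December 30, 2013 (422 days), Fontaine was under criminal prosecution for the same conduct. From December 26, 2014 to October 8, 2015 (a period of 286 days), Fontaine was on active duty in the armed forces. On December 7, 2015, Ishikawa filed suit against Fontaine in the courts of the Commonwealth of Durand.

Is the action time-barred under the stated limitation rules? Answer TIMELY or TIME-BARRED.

TIMELY

The limitation period began to run on September 11, 2010.
Adding the 42 months base period to September 11, 2010 gives a deadline of March 11, 2014, before any tolling.
Because the pending criminal prosecution ran from November 3, 2012 to December 30, 2013, the deadline is extended by 422 days to May 7, 2015.
Because the defendant's active military service ran from December 26, 2014 to October 8, 2015, the deadline is extended by 286 days to February 17, 2016.
The other events in the timeline have no effect on the limitation period under the stated rules.
Ishikawa filed on December 7, 2015, before the February 17, 2016 deadline, so the action is timely.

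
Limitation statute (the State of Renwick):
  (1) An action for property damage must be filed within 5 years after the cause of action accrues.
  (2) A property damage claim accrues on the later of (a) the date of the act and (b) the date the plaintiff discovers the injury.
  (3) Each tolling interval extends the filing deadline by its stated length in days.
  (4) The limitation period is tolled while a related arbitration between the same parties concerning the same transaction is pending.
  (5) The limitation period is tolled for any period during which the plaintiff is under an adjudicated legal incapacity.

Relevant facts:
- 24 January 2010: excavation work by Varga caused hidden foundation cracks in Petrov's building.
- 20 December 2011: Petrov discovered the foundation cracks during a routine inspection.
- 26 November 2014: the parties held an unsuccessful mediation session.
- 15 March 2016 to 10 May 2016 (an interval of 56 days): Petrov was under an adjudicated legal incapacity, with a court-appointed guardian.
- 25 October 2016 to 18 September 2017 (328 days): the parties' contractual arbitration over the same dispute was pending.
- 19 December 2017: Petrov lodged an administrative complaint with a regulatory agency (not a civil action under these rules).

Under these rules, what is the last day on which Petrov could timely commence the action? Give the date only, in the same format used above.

Because discovery on 20 December 2011 post-dates the 24 January 2010 act, accrual under the later-of rule falls on 20 December 2011.
The untolled deadline — 5 years after 20 December 2011 — is 20 December 2016.
The plaintiff's legal incapacity from 15 March 2016 to 10 May 2016 tolled the period for 56 days, extending the deadline to 14 February 2017.
The period was tolled for 328 days by the pending related arbitration (25 October 2016 to 18 September 2017), pushing the deadline to 8 January 2018.
The other events in the timeline have no effect on the limitation period under the stated rules.

8 January 2018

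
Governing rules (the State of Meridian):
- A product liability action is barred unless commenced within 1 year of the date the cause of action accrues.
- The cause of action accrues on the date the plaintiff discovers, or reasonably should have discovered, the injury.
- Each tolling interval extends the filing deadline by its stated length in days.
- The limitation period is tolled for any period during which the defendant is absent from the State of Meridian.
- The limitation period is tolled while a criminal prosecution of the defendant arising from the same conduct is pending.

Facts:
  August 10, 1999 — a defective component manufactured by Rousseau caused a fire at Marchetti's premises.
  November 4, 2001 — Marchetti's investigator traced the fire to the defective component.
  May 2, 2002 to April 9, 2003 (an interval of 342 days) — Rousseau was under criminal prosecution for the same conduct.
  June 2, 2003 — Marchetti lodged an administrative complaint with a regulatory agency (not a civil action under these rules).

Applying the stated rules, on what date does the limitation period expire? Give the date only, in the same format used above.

October 12, 2003

Under the discovery rule, the claim accrued on November 4, 2001, when Marchetti discovered the injury — not on the August 10, 1999 date of the underlying act.
1 year from November 4, 2001 is November 4, 2002.
The pending criminal prosecution from May 2, 2002 to April 9, 2003 tolled the period for 342 days, extending the deadline to October 12, 2003.
Nothing else in the chronology tolls or restarts the period.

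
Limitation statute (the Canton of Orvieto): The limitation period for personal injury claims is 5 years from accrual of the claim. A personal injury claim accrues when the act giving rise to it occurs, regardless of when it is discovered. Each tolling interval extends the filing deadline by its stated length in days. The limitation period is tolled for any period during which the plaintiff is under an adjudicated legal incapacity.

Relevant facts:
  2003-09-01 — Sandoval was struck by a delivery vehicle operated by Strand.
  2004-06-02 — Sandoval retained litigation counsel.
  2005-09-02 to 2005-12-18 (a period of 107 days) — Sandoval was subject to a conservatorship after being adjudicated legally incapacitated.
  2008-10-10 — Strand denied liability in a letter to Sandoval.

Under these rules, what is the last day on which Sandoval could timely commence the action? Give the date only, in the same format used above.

2008-12-17

The claim accrued on 2003-09-01, the date of the act.
The untolled deadline — 5 years after 2003-09-01 — is 2008-09-01.
Because the plaintiff's legal incapacity ran from 2005-09-02 to 2005-12-18, the deadline is extended by 107 days to 2008-12-17.
None of the other events listed affects the running of the period under the stated rules.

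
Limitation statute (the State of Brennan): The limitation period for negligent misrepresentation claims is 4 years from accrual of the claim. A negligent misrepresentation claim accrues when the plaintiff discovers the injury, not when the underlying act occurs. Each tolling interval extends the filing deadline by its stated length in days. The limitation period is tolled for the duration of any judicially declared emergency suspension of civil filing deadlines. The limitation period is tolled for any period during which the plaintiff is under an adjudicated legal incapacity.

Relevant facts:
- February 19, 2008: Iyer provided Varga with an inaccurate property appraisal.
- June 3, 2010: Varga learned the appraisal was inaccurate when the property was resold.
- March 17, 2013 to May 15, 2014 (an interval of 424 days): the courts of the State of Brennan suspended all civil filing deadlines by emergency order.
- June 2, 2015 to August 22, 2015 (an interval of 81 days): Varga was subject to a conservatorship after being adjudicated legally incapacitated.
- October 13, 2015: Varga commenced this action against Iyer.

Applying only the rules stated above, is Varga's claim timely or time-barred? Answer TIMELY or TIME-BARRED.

TIMELY

The claim did not accrue until Varga discovered the injury on June 3, 2010; the February 19, 2008 act date does not start the clock under the stated rule.
4 years from June 3, 2010 is June 3, 2014.
The period was tolled for 424 days by the emergency suspension of filing deadlines (March 17, 2013 to May 15, 2014), pushing the deadline to August 1, 2015.
Because the plaintiff's legal incapacity ran from June 2, 2015 to August 22, 2015, the deadline is extended by 81 days to October 21, 2015.
The October 13, 2015 filing precedes the October 21, 2015 deadline; the claim is timely.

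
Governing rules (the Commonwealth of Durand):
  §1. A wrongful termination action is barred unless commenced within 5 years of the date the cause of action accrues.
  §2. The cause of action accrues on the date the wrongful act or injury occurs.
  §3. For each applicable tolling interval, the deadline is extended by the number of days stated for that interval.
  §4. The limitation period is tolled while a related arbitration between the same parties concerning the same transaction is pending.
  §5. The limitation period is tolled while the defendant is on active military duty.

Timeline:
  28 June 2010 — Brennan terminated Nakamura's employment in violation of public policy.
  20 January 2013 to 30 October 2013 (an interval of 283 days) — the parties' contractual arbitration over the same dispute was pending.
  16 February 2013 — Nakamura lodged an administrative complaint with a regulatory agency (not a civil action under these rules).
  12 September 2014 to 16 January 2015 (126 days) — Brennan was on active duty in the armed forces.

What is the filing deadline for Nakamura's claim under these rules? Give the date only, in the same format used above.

The limitation period began to run on 28 June 2010.
The untolled deadline — 5 years after 28 June 2010 — is 28 June 2015.
The period was tolled for 283 days by the pending related arbitration (20 January 2013 to 30 October 2013), pushing the deadline to 6 April 2016.
The defendant's active military service from 12 September 2014 to 16 January 2015 tolled the period for 126 days, extending the deadline to 10 August 2016.
Nothing else in the chronology tolls or restarts the period.

10 August 2016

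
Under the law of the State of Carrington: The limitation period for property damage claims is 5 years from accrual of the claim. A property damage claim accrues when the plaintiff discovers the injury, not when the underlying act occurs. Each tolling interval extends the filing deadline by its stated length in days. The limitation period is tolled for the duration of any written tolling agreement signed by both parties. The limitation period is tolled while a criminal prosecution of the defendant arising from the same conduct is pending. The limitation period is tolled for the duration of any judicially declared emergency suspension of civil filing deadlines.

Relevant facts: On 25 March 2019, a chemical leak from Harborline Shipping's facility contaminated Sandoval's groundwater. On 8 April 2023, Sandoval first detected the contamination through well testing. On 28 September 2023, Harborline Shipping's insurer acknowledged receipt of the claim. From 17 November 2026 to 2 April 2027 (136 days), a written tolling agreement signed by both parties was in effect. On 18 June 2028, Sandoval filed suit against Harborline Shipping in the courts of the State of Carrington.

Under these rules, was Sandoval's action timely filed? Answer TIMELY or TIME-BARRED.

TIMELY

Accrual is tied to discovery, so the period began on 8 April 2023 rather than on 25 March 2019 when the act occurred.
Adding the 5 years base period to 8 April 2023 gives a deadline of 8 April 2028, before any tolling.
The period was tolled for 136 days by the written tolling agreement (17 November 2026 to 2 April 2027), pushing the deadline to 22 August 2028.
None of the other events listed affects the running of the period under the stated rules.
Sandoval filed on 18 June 2028, before the 22 August 2028 deadline, so the action is timely.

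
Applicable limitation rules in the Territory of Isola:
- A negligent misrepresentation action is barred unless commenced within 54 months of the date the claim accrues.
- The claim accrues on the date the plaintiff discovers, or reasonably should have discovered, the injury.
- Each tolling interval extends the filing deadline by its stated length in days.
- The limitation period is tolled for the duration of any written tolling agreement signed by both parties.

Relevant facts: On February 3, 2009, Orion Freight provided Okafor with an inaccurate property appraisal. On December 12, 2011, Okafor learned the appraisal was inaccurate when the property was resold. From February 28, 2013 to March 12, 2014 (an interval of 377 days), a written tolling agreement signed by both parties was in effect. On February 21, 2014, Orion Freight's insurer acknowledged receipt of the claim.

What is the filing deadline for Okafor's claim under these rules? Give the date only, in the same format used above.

Accrual is tied to discovery, so the period began on December 12, 2011 rather than on February 3, 2009 when the act occurred.
Adding the 54 months base period to December 12, 2011 gives a deadline of June 12, 2016, before any tolling.
The period was tolled for 377 days by the written tolling agreement (February 28, 2013 to March 12, 2014), pushing the deadline to June 24, 2017.
Nothing else in the chronology tolls or restarts the period.

June 24, 2017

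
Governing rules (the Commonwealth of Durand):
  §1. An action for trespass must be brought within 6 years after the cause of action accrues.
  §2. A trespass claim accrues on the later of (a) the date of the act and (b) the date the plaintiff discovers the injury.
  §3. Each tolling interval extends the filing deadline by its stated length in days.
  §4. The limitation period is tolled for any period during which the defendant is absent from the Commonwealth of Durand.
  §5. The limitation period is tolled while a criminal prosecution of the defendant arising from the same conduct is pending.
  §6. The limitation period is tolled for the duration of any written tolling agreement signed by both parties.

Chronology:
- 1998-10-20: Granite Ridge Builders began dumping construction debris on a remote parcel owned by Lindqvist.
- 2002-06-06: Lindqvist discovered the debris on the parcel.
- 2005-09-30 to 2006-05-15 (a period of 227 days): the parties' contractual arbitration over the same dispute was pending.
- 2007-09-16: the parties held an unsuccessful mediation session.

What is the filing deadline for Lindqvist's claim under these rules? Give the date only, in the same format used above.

The claim accrued on 2002-06-06 — the later of the 1998-10-20 act and the 2002-06-06 discovery.
6 years from 2002-06-06 is 2008-06-06.
No stated provision tolls the period for a pending arbitration, so the interval from 2005-09-30 to 2006-05-15 has no effect on the deadline.
Nothing else in the chronology tolls or restarts the period.

2008-06-06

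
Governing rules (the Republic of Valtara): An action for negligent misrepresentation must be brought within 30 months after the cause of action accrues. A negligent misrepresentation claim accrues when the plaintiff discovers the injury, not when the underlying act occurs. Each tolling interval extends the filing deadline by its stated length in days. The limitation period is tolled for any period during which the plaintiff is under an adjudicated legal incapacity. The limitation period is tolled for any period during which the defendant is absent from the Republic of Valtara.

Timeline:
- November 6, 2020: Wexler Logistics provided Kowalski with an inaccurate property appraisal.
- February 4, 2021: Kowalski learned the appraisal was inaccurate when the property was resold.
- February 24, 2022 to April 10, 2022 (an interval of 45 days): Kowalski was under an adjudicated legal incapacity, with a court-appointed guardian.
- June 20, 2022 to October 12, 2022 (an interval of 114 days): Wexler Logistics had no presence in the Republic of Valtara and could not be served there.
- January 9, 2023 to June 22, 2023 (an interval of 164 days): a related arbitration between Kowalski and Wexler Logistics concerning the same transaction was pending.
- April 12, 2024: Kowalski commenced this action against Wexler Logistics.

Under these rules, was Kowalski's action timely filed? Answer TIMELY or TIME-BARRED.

TIME-BARRED

Under the discovery rule, the claim accrued on February 4, 2021, when Kowalski discovered the injury — not on the November 6, 2020 date of the underlying act.
The untolled deadline — 30 months after February 4, 2021 — is August 4, 2023.
Because the plaintiff's legal incapacity ran from February 24, 2022 to April 10, 2022, the deadline is extended by 45 days to September 18, 2023.
The period was tolled for 114 days by the defendant's absence from the jurisdiction (June 20, 2022 to October 12, 2022), pushing the deadline to January 10, 2024.
No stated provision tolls the period for a pending arbitration, so the interval from January 9, 2023 to June 22, 2023 has no effect on the deadline.
Filing on April 12, 2024 missed the January 10, 2024 deadline — the action is time-barred.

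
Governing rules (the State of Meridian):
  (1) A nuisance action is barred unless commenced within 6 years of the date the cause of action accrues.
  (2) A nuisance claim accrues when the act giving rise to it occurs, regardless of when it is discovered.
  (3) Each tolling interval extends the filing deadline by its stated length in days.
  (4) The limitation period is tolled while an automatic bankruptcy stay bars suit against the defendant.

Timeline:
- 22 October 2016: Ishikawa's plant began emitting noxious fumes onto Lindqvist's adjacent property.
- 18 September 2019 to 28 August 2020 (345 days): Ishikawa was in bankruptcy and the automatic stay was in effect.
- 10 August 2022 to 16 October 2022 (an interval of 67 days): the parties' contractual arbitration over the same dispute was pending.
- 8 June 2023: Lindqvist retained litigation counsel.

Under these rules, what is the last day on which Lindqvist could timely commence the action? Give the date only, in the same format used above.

2 October 2023

The cause of action accrued on 22 October 2016, the date of the act.
6 years from 22 October 2016 is 22 October 2022.
Because the automatic bankruptcy stay ran from 18 September 2019 to 28 August 2020, the deadline is extended by 345 days to 2 October 2023.
Although a pending arbitration ran from 10 August 2022 to 16 October 2022, the stated rules do not make that a tolling event, so it is disregarded.
Nothing else in the chronology tolls or restarts the period.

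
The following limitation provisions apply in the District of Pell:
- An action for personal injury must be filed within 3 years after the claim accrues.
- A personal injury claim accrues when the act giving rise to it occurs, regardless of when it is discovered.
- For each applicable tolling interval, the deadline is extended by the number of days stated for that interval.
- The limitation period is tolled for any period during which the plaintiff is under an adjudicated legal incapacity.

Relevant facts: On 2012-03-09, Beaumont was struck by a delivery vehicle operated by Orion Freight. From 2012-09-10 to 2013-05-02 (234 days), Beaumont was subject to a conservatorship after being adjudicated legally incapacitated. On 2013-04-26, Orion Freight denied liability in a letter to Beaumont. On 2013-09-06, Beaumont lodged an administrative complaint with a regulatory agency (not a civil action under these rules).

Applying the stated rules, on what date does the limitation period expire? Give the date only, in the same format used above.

2015-10-29

The claim accrued on 2012-03-09, when the wrongful act occurred.
3 years from 2012-03-09 is 2015-03-09.
The plaintiff's legal incapacity from 2012-09-10 to 2013-05-02 tolled the period for 234 days, extending the deadline to 2015-10-29.
Nothing else in the chronology tolls or restarts the period.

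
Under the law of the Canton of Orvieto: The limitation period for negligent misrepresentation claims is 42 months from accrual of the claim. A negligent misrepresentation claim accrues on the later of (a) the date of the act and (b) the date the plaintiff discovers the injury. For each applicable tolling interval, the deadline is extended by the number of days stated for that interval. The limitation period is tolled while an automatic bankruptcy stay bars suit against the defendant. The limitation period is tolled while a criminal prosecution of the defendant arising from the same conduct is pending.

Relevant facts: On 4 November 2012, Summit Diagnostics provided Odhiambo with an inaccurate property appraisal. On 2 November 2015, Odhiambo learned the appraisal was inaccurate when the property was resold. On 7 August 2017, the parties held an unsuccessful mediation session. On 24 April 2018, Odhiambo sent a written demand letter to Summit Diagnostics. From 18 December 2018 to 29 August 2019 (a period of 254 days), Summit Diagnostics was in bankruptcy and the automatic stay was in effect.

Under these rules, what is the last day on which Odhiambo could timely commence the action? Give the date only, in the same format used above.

11 January 2020

Taking the later of the act (4 November 2012) and discovery (2 November 2015), the claim accrued on 2 November 2015.
The untolled deadline — 42 months after 2 November 2015 — is 2 May 2019.
The period was tolled for 254 days by the automatic bankruptcy stay (18 December 2018 to 29 August 2019), pushing the deadline to 11 January 2020.
None of the other events listed affects the running of the period under the stated rules.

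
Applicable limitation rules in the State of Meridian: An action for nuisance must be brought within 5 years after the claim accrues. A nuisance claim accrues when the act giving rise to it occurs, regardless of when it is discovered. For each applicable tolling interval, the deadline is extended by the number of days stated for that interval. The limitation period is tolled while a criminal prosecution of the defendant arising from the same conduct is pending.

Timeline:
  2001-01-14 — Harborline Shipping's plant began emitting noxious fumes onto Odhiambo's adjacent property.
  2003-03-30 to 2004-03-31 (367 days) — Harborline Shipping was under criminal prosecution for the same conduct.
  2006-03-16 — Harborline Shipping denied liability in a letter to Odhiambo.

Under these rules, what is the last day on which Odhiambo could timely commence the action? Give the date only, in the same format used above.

The limitation period began to run on 2001-01-14.
Adding the 5 years base period to 2001-01-14 gives a deadline of 2006-01-14, before any tolling.
The period was tolled for 367 days by the pending criminal prosecution (2003-03-30 to 2004-03-31), pushing the deadline to 2007-01-16.
The other events in the timeline have no effect on the limitation period under the stated rules.

2007-01-16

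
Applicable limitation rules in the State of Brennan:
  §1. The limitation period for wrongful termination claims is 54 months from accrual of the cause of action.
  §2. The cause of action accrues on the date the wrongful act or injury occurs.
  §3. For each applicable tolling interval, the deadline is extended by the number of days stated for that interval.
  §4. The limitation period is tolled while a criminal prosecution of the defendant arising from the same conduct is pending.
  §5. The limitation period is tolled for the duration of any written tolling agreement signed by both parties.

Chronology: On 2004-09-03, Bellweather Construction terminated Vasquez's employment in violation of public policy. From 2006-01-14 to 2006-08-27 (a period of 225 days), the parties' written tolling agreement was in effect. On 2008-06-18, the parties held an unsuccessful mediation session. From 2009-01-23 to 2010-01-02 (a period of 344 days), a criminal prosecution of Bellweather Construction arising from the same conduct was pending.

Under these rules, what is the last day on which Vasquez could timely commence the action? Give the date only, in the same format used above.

2010-09-23

The limitation period began to run on 2004-09-03.
The untolled deadline — 54 months after 2004-09-03 — is 2009-03-03.
The period was tolled for 225 days by the written tolling agreement (2006-01-14 to 2006-08-27), pushing the deadline to 2009-10-14.
The period was tolled for 344 days by the pending criminal prosecution (2009-01-23 to 2010-01-02), pushing the deadline to 2010-09-23.
Nothing else in the chronology tolls or restarts the period.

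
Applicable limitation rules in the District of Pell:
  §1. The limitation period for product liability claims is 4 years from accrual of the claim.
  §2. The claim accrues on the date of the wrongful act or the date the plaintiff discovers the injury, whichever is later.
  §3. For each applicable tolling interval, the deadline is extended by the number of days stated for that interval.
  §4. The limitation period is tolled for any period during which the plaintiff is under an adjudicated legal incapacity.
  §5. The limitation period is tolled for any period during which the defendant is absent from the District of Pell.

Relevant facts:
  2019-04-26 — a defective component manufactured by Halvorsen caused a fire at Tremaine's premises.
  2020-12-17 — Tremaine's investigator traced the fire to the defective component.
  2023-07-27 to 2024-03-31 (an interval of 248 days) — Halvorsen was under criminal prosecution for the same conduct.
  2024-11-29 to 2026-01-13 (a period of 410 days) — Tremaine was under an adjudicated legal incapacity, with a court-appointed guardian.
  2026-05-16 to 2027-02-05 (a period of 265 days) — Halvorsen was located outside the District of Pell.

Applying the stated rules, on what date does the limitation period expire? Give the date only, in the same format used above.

Taking the later of the act (2019-04-26) and discovery (2020-12-17), the claim accrued on 2020-12-17.
Adding the 4 years base period to 2020-12-17 gives a deadline of 2024-12-17, before any tolling.
Because the plaintiff's legal incapacity ran from 2024-11-29 to 2026-01-13, the deadline is extended by 410 days to 2026-01-31.
By the time the defendant's absence from the jurisdiction began on 2026-05-16, the limitation period had already expired on 2026-01-31; that interval cannot revive it.
The pending criminal prosecution from 2023-07-27 to 2024-03-31 does not toll the period, because no stated rule makes a criminal prosecution a tolling event.

2026-01-31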